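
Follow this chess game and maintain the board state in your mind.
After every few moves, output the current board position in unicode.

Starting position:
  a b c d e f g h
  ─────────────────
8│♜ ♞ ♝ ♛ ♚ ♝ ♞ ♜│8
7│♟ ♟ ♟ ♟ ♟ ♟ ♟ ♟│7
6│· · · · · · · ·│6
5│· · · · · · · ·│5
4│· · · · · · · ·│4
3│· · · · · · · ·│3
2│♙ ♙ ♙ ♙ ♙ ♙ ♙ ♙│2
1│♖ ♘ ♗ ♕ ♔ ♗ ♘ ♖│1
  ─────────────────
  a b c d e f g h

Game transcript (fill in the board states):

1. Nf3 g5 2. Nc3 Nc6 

  a b c d e f g h
  ─────────────────
8│♜ · ♝ ♛ ♚ ♝ ♞ ♜│8
7│♟ ♟ ♟ ♟ ♟ ♟ · ♟│7
6│· · ♞ · · · · ·│6
5│· · · · · · ♟ ·│5
4│· · · · · · · ·│4
3│· · ♘ · · ♘ · ·│3
2│♙ ♙ ♙ ♙ ♙ ♙ ♙ ♙│2
1│♖ · ♗ ♕ ♔ ♗ · ♖│1
  ─────────────────
  a b c d e f g h

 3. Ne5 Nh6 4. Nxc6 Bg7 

  a b c d e f g h
  ─────────────────
8│♜ · ♝ ♛ ♚ · · ♜│8
7│♟ ♟ ♟ ♟ ♟ ♟ ♝ ♟│7
6│· · ♘ · · · · ♞│6
5│· · · · · · ♟ ·│5
4│· · · · · · · ·│4
3│· · ♘ · · · · ·│3
2│♙ ♙ ♙ ♙ ♙ ♙ ♙ ♙│2
1│♖ · ♗ ♕ ♔ ♗ · ♖│1
  ─────────────────
  a b c d e f g h

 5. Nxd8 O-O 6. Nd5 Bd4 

  a b c d e f g h
  ─────────────────
8│♜ · ♝ ♘ · ♜ ♚ ·│8
7│♟ ♟ ♟ ♟ ♟ ♟ · ♟│7
6│· · · · · · · ♞│6
5│· · · ♘ · · ♟ ·│5
4│· · · ♝ · · · ·│4
3│· · · · · · · ·│3
2│♙ ♙ ♙ ♙ ♙ ♙ ♙ ♙│2
1│♖ · ♗ ♕ ♔ ♗ · ♖│1
  ─────────────────
  a b c d e f g h



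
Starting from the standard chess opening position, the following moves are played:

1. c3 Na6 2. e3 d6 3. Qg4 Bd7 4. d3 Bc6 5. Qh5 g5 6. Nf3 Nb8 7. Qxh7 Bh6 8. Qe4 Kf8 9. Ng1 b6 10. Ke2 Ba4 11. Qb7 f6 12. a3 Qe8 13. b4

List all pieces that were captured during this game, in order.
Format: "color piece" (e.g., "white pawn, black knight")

Tracking captures:
  Qxh7: captured black pawn

black pawn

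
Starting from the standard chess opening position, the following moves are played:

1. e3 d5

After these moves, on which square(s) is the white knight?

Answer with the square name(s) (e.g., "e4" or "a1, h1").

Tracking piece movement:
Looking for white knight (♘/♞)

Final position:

  a b c d e f g h
  ─────────────────
8│♜ ♞ ♝ ♛ ♚ ♝ ♞ ♜│8
7│♟ ♟ ♟ · ♟ ♟ ♟ ♟│7
6│· · · · · · · ·│6
5│· · · ♟ · · · ·│5
4│· · · · · · · ·│4
3│· · · · ♙ · · ·│3
2│♙ ♙ ♙ ♙ · ♙ ♙ ♙│2
1│♖ ♘ ♗ ♕ ♔ ♗ ♘ ♖│1
  ─────────────────
  a b c d e f g h


b1, g1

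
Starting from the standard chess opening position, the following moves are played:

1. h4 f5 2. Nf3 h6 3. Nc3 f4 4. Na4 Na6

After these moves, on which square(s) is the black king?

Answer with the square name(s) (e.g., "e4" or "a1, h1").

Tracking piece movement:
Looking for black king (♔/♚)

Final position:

  a b c d e f g h
  ─────────────────
8│♜ · ♝ ♛ ♚ ♝ ♞ ♜│8
7│♟ ♟ ♟ ♟ ♟ · ♟ ·│7
6│♞ · · · · · · ♟│6
5│· · · · · · · ·│5
4│♘ · · · · ♟ · ♙│4
3│· · · · · ♘ · ·│3
2│♙ ♙ ♙ ♙ ♙ ♙ ♙ ·│2
1│♖ · ♗ ♕ ♔ ♗ · ♖│1
  ─────────────────
  a b c d e f g h


e8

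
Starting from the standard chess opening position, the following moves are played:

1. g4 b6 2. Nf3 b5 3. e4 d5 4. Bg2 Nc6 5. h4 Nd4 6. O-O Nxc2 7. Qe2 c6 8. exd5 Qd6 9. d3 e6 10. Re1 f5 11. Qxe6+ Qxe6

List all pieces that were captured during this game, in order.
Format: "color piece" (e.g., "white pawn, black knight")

Tracking captures:
  Nxc2: captured white pawn
  exd5: captured black pawn
  Qxe6+: captured black pawn
  Qxe6: captured white queen

white pawn, black pawn, black pawn, white queen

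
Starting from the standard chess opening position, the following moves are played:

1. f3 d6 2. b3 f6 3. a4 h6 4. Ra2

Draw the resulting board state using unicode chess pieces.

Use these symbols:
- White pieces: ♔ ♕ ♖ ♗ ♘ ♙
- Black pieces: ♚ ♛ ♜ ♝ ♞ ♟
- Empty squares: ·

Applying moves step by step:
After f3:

♜ ♞ ♝ ♛ ♚ ♝ ♞ ♜
♟ ♟ ♟ ♟ ♟ ♟ ♟ ♟
· · · · · · · ·
· · · · · · · ·
· · · · · · · ·
· · · · · ♙ · ·
♙ ♙ ♙ ♙ ♙ · ♙ ♙
♖ ♘ ♗ ♕ ♔ ♗ ♘ ♖


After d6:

♜ ♞ ♝ ♛ ♚ ♝ ♞ ♜
♟ ♟ ♟ · ♟ ♟ ♟ ♟
· · · ♟ · · · ·
· · · · · · · ·
· · · · · · · ·
· · · · · ♙ · ·
♙ ♙ ♙ ♙ ♙ · ♙ ♙
♖ ♘ ♗ ♕ ♔ ♗ ♘ ♖


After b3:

♜ ♞ ♝ ♛ ♚ ♝ ♞ ♜
♟ ♟ ♟ · ♟ ♟ ♟ ♟
· · · ♟ · · · ·
· · · · · · · ·
· · · · · · · ·
· ♙ · · · ♙ · ·
♙ · ♙ ♙ ♙ · ♙ ♙
♖ ♘ ♗ ♕ ♔ ♗ ♘ ♖


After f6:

♜ ♞ ♝ ♛ ♚ ♝ ♞ ♜
♟ ♟ ♟ · ♟ · ♟ ♟
· · · ♟ · ♟ · ·
· · · · · · · ·
· · · · · · · ·
· ♙ · · · ♙ · ·
♙ · ♙ ♙ ♙ · ♙ ♙
♖ ♘ ♗ ♕ ♔ ♗ ♘ ♖


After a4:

♜ ♞ ♝ ♛ ♚ ♝ ♞ ♜
♟ ♟ ♟ · ♟ · ♟ ♟
· · · ♟ · ♟ · ·
· · · · · · · ·
♙ · · · · · · ·
· ♙ · · · ♙ · ·
· · ♙ ♙ ♙ · ♙ ♙
♖ ♘ ♗ ♕ ♔ ♗ ♘ ♖


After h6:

♜ ♞ ♝ ♛ ♚ ♝ ♞ ♜
♟ ♟ ♟ · ♟ · ♟ ·
· · · ♟ · ♟ · ♟
· · · · · · · ·
♙ · · · · · · ·
· ♙ · · · ♙ · ·
· · ♙ ♙ ♙ · ♙ ♙
♖ ♘ ♗ ♕ ♔ ♗ ♘ ♖


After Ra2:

♜ ♞ ♝ ♛ ♚ ♝ ♞ ♜
♟ ♟ ♟ · ♟ · ♟ ·
· · · ♟ · ♟ · ♟
· · · · · · · ·
♙ · · · · · · ·
· ♙ · · · ♙ · ·
♖ · ♙ ♙ ♙ · ♙ ♙
· ♘ ♗ ♕ ♔ ♗ ♘ ♖



  a b c d e f g h
  ─────────────────
8│♜ ♞ ♝ ♛ ♚ ♝ ♞ ♜│8
7│♟ ♟ ♟ · ♟ · ♟ ·│7
6│· · · ♟ · ♟ · ♟│6
5│· · · · · · · ·│5
4│♙ · · · · · · ·│4
3│· ♙ · · · ♙ · ·│3
2│♖ · ♙ ♙ ♙ · ♙ ♙│2
1│· ♘ ♗ ♕ ♔ ♗ ♘ ♖│1
  ─────────────────
  a b c d e f g h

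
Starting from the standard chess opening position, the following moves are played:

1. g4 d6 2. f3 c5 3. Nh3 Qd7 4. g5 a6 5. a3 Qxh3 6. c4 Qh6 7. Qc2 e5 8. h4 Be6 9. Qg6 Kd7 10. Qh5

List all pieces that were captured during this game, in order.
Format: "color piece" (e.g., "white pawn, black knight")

Tracking captures:
  Qxh3: captured white knight

white knight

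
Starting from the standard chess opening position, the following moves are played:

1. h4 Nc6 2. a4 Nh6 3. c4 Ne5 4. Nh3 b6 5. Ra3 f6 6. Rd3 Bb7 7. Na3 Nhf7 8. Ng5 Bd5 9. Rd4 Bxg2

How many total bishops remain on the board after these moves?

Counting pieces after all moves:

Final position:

  a b c d e f g h
  ─────────────────
8│♜ · · ♛ ♚ ♝ · ♜│8
7│♟ · ♟ ♟ ♟ ♞ ♟ ♟│7
6│· ♟ · · · ♟ · ·│6
5│· · · · ♞ · ♘ ·│5
4│♙ · ♙ ♖ · · · ♙│4
3│♘ · · · · · · ·│3
2│· ♙ · ♙ ♙ ♙ ♝ ·│2
1│· · ♗ ♕ ♔ ♗ · ♖│1
  ─────────────────
  a b c d e f g h


4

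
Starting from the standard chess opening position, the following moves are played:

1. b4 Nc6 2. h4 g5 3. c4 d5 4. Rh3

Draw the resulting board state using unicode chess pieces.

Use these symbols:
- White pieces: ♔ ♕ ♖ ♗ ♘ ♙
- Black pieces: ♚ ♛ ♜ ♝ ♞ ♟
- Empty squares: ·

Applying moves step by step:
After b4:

♜ ♞ ♝ ♛ ♚ ♝ ♞ ♜
♟ ♟ ♟ ♟ ♟ ♟ ♟ ♟
· · · · · · · ·
· · · · · · · ·
· ♙ · · · · · ·
· · · · · · · ·
♙ · ♙ ♙ ♙ ♙ ♙ ♙
♖ ♘ ♗ ♕ ♔ ♗ ♘ ♖


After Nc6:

♜ · ♝ ♛ ♚ ♝ ♞ ♜
♟ ♟ ♟ ♟ ♟ ♟ ♟ ♟
· · ♞ · · · · ·
· · · · · · · ·
· ♙ · · · · · ·
· · · · · · · ·
♙ · ♙ ♙ ♙ ♙ ♙ ♙
♖ ♘ ♗ ♕ ♔ ♗ ♘ ♖


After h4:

♜ · ♝ ♛ ♚ ♝ ♞ ♜
♟ ♟ ♟ ♟ ♟ ♟ ♟ ♟
· · ♞ · · · · ·
· · · · · · · ·
· ♙ · · · · · ♙
· · · · · · · ·
♙ · ♙ ♙ ♙ ♙ ♙ ·
♖ ♘ ♗ ♕ ♔ ♗ ♘ ♖


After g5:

♜ · ♝ ♛ ♚ ♝ ♞ ♜
♟ ♟ ♟ ♟ ♟ ♟ · ♟
· · ♞ · · · · ·
· · · · · · ♟ ·
· ♙ · · · · · ♙
· · · · · · · ·
♙ · ♙ ♙ ♙ ♙ ♙ ·
♖ ♘ ♗ ♕ ♔ ♗ ♘ ♖


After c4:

♜ · ♝ ♛ ♚ ♝ ♞ ♜
♟ ♟ ♟ ♟ ♟ ♟ · ♟
· · ♞ · · · · ·
· · · · · · ♟ ·
· ♙ ♙ · · · · ♙
· · · · · · · ·
♙ · · ♙ ♙ ♙ ♙ ·
♖ ♘ ♗ ♕ ♔ ♗ ♘ ♖


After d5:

♜ · ♝ ♛ ♚ ♝ ♞ ♜
♟ ♟ ♟ · ♟ ♟ · ♟
· · ♞ · · · · ·
· · · ♟ · · ♟ ·
· ♙ ♙ · · · · ♙
· · · · · · · ·
♙ · · ♙ ♙ ♙ ♙ ·
♖ ♘ ♗ ♕ ♔ ♗ ♘ ♖


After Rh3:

♜ · ♝ ♛ ♚ ♝ ♞ ♜
♟ ♟ ♟ · ♟ ♟ · ♟
· · ♞ · · · · ·
· · · ♟ · · ♟ ·
· ♙ ♙ · · · · ♙
· · · · · · · ♖
♙ · · ♙ ♙ ♙ ♙ ·
♖ ♘ ♗ ♕ ♔ ♗ ♘ ·



  a b c d e f g h
  ─────────────────
8│♜ · ♝ ♛ ♚ ♝ ♞ ♜│8
7│♟ ♟ ♟ · ♟ ♟ · ♟│7
6│· · ♞ · · · · ·│6
5│· · · ♟ · · ♟ ·│5
4│· ♙ ♙ · · · · ♙│4
3│· · · · · · · ♖│3
2│♙ · · ♙ ♙ ♙ ♙ ·│2
1│♖ ♘ ♗ ♕ ♔ ♗ ♘ ·│1
  ─────────────────
  a b c d e f g h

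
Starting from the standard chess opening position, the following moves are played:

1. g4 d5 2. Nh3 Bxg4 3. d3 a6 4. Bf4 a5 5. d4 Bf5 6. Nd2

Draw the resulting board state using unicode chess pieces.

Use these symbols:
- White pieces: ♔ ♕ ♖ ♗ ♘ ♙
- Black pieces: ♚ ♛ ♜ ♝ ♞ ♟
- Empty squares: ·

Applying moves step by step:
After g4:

♜ ♞ ♝ ♛ ♚ ♝ ♞ ♜
♟ ♟ ♟ ♟ ♟ ♟ ♟ ♟
· · · · · · · ·
· · · · · · · ·
· · · · · · ♙ ·
· · · · · · · ·
♙ ♙ ♙ ♙ ♙ ♙ · ♙
♖ ♘ ♗ ♕ ♔ ♗ ♘ ♖


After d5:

♜ ♞ ♝ ♛ ♚ ♝ ♞ ♜
♟ ♟ ♟ · ♟ ♟ ♟ ♟
· · · · · · · ·
· · · ♟ · · · ·
· · · · · · ♙ ·
· · · · · · · ·
♙ ♙ ♙ ♙ ♙ ♙ · ♙
♖ ♘ ♗ ♕ ♔ ♗ ♘ ♖


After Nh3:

♜ ♞ ♝ ♛ ♚ ♝ ♞ ♜
♟ ♟ ♟ · ♟ ♟ ♟ ♟
· · · · · · · ·
· · · ♟ · · · ·
· · · · · · ♙ ·
· · · · · · · ♘
♙ ♙ ♙ ♙ ♙ ♙ · ♙
♖ ♘ ♗ ♕ ♔ ♗ · ♖


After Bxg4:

♜ ♞ · ♛ ♚ ♝ ♞ ♜
♟ ♟ ♟ · ♟ ♟ ♟ ♟
· · · · · · · ·
· · · ♟ · · · ·
· · · · · · ♝ ·
· · · · · · · ♘
♙ ♙ ♙ ♙ ♙ ♙ · ♙
♖ ♘ ♗ ♕ ♔ ♗ · ♖


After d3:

♜ ♞ · ♛ ♚ ♝ ♞ ♜
♟ ♟ ♟ · ♟ ♟ ♟ ♟
· · · · · · · ·
· · · ♟ · · · ·
· · · · · · ♝ ·
· · · ♙ · · · ♘
♙ ♙ ♙ · ♙ ♙ · ♙
♖ ♘ ♗ ♕ ♔ ♗ · ♖


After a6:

♜ ♞ · ♛ ♚ ♝ ♞ ♜
· ♟ ♟ · ♟ ♟ ♟ ♟
♟ · · · · · · ·
· · · ♟ · · · ·
· · · · · · ♝ ·
· · · ♙ · · · ♘
♙ ♙ ♙ · ♙ ♙ · ♙
♖ ♘ ♗ ♕ ♔ ♗ · ♖


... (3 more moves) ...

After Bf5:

♜ ♞ · ♛ ♚ ♝ ♞ ♜
· ♟ ♟ · ♟ ♟ ♟ ♟
· · · · · · · ·
♟ · · ♟ · ♝ · ·
· · · ♙ · ♗ · ·
· · · · · · · ♘
♙ ♙ ♙ · ♙ ♙ · ♙
♖ ♘ · ♕ ♔ ♗ · ♖


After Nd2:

♜ ♞ · ♛ ♚ ♝ ♞ ♜
· ♟ ♟ · ♟ ♟ ♟ ♟
· · · · · · · ·
♟ · · ♟ · ♝ · ·
· · · ♙ · ♗ · ·
· · · · · · · ♘
♙ ♙ ♙ ♘ ♙ ♙ · ♙
♖ · · ♕ ♔ ♗ · ♖



  a b c d e f g h
  ─────────────────
8│♜ ♞ · ♛ ♚ ♝ ♞ ♜│8
7│· ♟ ♟ · ♟ ♟ ♟ ♟│7
6│· · · · · · · ·│6
5│♟ · · ♟ · ♝ · ·│5
4│· · · ♙ · ♗ · ·│4
3│· · · · · · · ♘│3
2│♙ ♙ ♙ ♘ ♙ ♙ · ♙│2
1│♖ · · ♕ ♔ ♗ · ♖│1
  ─────────────────
  a b c d e f g h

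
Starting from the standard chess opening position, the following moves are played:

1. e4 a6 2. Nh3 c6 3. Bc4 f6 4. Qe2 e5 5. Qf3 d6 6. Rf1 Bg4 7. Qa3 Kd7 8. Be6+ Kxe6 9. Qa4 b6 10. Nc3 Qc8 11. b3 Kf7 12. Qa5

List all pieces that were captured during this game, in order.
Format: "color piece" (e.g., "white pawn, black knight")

Tracking captures:
  Kxe6: captured white bishop

white bishop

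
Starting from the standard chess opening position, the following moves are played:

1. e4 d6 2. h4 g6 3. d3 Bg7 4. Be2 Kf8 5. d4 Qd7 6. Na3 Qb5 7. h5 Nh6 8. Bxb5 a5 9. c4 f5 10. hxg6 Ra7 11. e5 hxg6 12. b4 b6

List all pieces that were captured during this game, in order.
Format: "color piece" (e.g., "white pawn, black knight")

Tracking captures:
  Bxb5: captured black queen
  hxg6: captured black pawn
  hxg6: captured white pawn

black queen, black pawn, white pawn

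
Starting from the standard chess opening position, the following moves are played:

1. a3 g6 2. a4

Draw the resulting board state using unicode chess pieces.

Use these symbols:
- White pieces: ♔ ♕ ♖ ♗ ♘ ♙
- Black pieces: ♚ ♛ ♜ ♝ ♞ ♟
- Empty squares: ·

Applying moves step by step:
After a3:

♜ ♞ ♝ ♛ ♚ ♝ ♞ ♜
♟ ♟ ♟ ♟ ♟ ♟ ♟ ♟
· · · · · · · ·
· · · · · · · ·
· · · · · · · ·
♙ · · · · · · ·
· ♙ ♙ ♙ ♙ ♙ ♙ ♙
♖ ♘ ♗ ♕ ♔ ♗ ♘ ♖


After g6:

♜ ♞ ♝ ♛ ♚ ♝ ♞ ♜
♟ ♟ ♟ ♟ ♟ ♟ · ♟
· · · · · · ♟ ·
· · · · · · · ·
· · · · · · · ·
♙ · · · · · · ·
· ♙ ♙ ♙ ♙ ♙ ♙ ♙
♖ ♘ ♗ ♕ ♔ ♗ ♘ ♖


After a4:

♜ ♞ ♝ ♛ ♚ ♝ ♞ ♜
♟ ♟ ♟ ♟ ♟ ♟ · ♟
· · · · · · ♟ ·
· · · · · · · ·
♙ · · · · · · ·
· · · · · · · ·
· ♙ ♙ ♙ ♙ ♙ ♙ ♙
♖ ♘ ♗ ♕ ♔ ♗ ♘ ♖



  a b c d e f g h
  ─────────────────
8│♜ ♞ ♝ ♛ ♚ ♝ ♞ ♜│8
7│♟ ♟ ♟ ♟ ♟ ♟ · ♟│7
6│· · · · · · ♟ ·│6
5│· · · · · · · ·│5
4│♙ · · · · · · ·│4
3│· · · · · · · ·│3
2│· ♙ ♙ ♙ ♙ ♙ ♙ ♙│2
1│♖ ♘ ♗ ♕ ♔ ♗ ♘ ♖│1
  ─────────────────
  a b c d e f g h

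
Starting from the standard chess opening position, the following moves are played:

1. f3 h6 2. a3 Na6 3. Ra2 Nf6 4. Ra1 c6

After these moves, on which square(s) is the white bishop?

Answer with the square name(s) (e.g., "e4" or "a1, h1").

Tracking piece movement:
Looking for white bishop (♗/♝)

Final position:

  a b c d e f g h
  ─────────────────
8│♜ · ♝ ♛ ♚ ♝ · ♜│8
7│♟ ♟ · ♟ ♟ ♟ ♟ ·│7
6│♞ · ♟ · · ♞ · ♟│6
5│· · · · · · · ·│5
4│· · · · · · · ·│4
3│♙ · · · · ♙ · ·│3
2│· ♙ ♙ ♙ ♙ · ♙ ♙│2
1│♖ ♘ ♗ ♕ ♔ ♗ ♘ ♖│1
  ─────────────────
  a b c d e f g h


c1, f1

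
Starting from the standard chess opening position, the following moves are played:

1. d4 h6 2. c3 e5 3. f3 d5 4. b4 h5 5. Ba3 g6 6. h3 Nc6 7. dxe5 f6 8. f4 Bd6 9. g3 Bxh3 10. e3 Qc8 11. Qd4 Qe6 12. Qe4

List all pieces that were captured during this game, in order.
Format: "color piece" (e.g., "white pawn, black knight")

Tracking captures:
  dxe5: captured black pawn
  Bxh3: captured white pawn

black pawn, white pawn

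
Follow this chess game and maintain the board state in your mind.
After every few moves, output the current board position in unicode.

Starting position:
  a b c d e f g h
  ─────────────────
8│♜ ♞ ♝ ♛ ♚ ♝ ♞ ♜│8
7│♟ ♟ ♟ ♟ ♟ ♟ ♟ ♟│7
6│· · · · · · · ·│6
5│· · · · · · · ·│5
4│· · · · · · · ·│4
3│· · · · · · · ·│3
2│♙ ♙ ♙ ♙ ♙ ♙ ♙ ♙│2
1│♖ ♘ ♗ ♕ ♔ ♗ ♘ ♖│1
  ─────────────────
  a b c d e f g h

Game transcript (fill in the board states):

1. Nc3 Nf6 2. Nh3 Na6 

  a b c d e f g h
  ─────────────────
8│♜ · ♝ ♛ ♚ ♝ · ♜│8
7│♟ ♟ ♟ ♟ ♟ ♟ ♟ ♟│7
6│♞ · · · · ♞ · ·│6
5│· · · · · · · ·│5
4│· · · · · · · ·│4
3│· · ♘ · · · · ♘│3
2│♙ ♙ ♙ ♙ ♙ ♙ ♙ ♙│2
1│♖ · ♗ ♕ ♔ ♗ · ♖│1
  ─────────────────
  a b c d e f g h

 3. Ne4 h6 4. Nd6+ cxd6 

  a b c d e f g h
  ─────────────────
8│♜ · ♝ ♛ ♚ ♝ · ♜│8
7│♟ ♟ · ♟ ♟ ♟ ♟ ·│7
6│♞ · · ♟ · ♞ · ♟│6
5│· · · · · · · ·│5
4│· · · · · · · ·│4
3│· · · · · · · ♘│3
2│♙ ♙ ♙ ♙ ♙ ♙ ♙ ♙│2
1│♖ · ♗ ♕ ♔ ♗ · ♖│1
  ─────────────────
  a b c d e f g h

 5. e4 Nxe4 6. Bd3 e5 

  a b c d e f g h
  ─────────────────
8│♜ · ♝ ♛ ♚ ♝ · ♜│8
7│♟ ♟ · ♟ · ♟ ♟ ·│7
6│♞ · · ♟ · · · ♟│6
5│· · · · ♟ · · ·│5
4│· · · · ♞ · · ·│4
3│· · · ♗ · · · ♘│3
2│♙ ♙ ♙ ♙ · ♙ ♙ ♙│2
1│♖ · ♗ ♕ ♔ · · ♖│1
  ─────────────────
  a b c d e f g h

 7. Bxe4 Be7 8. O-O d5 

  a b c d e f g h
  ─────────────────
8│♜ · ♝ ♛ ♚ · · ♜│8
7│♟ ♟ · ♟ ♝ ♟ ♟ ·│7
6│♞ · · · · · · ♟│6
5│· · · ♟ ♟ · · ·│5
4│· · · · ♗ · · ·│4
3│· · · · · · · ♘│3
2│♙ ♙ ♙ ♙ · ♙ ♙ ♙│2
1│♖ · ♗ ♕ · ♖ ♔ ·│1
  ─────────────────
  a b c d e f g h

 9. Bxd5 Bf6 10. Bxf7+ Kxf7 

  a b c d e f g h
  ─────────────────
8│♜ · ♝ ♛ · · · ♜│8
7│♟ ♟ · ♟ · ♚ ♟ ·│7
6│♞ · · · · ♝ · ♟│6
5│· · · · ♟ · · ·│5
4│· · · · · · · ·│4
3│· · · · · · · ♘│3
2│♙ ♙ ♙ ♙ · ♙ ♙ ♙│2
1│♖ · ♗ ♕ · ♖ ♔ ·│1
  ─────────────────
  a b c d e f g h



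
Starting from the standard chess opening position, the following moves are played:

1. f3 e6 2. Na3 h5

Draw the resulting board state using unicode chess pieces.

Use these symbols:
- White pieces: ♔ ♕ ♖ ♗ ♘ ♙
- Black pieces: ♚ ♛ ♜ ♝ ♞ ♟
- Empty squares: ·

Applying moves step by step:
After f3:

♜ ♞ ♝ ♛ ♚ ♝ ♞ ♜
♟ ♟ ♟ ♟ ♟ ♟ ♟ ♟
· · · · · · · ·
· · · · · · · ·
· · · · · · · ·
· · · · · ♙ · ·
♙ ♙ ♙ ♙ ♙ · ♙ ♙
♖ ♘ ♗ ♕ ♔ ♗ ♘ ♖


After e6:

♜ ♞ ♝ ♛ ♚ ♝ ♞ ♜
♟ ♟ ♟ ♟ · ♟ ♟ ♟
· · · · ♟ · · ·
· · · · · · · ·
· · · · · · · ·
· · · · · ♙ · ·
♙ ♙ ♙ ♙ ♙ · ♙ ♙
♖ ♘ ♗ ♕ ♔ ♗ ♘ ♖


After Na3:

♜ ♞ ♝ ♛ ♚ ♝ ♞ ♜
♟ ♟ ♟ ♟ · ♟ ♟ ♟
· · · · ♟ · · ·
· · · · · · · ·
· · · · · · · ·
♘ · · · · ♙ · ·
♙ ♙ ♙ ♙ ♙ · ♙ ♙
♖ · ♗ ♕ ♔ ♗ ♘ ♖


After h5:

♜ ♞ ♝ ♛ ♚ ♝ ♞ ♜
♟ ♟ ♟ ♟ · ♟ ♟ ·
· · · · ♟ · · ·
· · · · · · · ♟
· · · · · · · ·
♘ · · · · ♙ · ·
♙ ♙ ♙ ♙ ♙ · ♙ ♙
♖ · ♗ ♕ ♔ ♗ ♘ ♖



  a b c d e f g h
  ─────────────────
8│♜ ♞ ♝ ♛ ♚ ♝ ♞ ♜│8
7│♟ ♟ ♟ ♟ · ♟ ♟ ·│7
6│· · · · ♟ · · ·│6
5│· · · · · · · ♟│5
4│· · · · · · · ·│4
3│♘ · · · · ♙ · ·│3
2│♙ ♙ ♙ ♙ ♙ · ♙ ♙│2
1│♖ · ♗ ♕ ♔ ♗ ♘ ♖│1
  ─────────────────
  a b c d e f g h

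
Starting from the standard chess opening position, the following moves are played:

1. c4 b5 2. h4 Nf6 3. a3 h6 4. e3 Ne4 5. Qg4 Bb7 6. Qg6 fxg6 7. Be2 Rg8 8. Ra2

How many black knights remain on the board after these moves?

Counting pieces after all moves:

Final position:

  a b c d e f g h
  ─────────────────
8│♜ ♞ · ♛ ♚ ♝ ♜ ·│8
7│♟ ♝ ♟ ♟ ♟ · ♟ ·│7
6│· · · · · · ♟ ♟│6
5│· ♟ · · · · · ·│5
4│· · ♙ · ♞ · · ♙│4
3│♙ · · · ♙ · · ·│3
2│♖ ♙ · ♙ ♗ ♙ ♙ ·│2
1│· ♘ ♗ · ♔ · ♘ ♖│1
  ─────────────────
  a b c d e f g h


2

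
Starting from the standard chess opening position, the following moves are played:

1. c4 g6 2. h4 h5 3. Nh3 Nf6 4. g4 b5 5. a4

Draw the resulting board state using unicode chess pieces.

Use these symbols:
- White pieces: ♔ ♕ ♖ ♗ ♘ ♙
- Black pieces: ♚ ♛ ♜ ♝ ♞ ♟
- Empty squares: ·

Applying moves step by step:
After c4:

♜ ♞ ♝ ♛ ♚ ♝ ♞ ♜
♟ ♟ ♟ ♟ ♟ ♟ ♟ ♟
· · · · · · · ·
· · · · · · · ·
· · ♙ · · · · ·
· · · · · · · ·
♙ ♙ · ♙ ♙ ♙ ♙ ♙
♖ ♘ ♗ ♕ ♔ ♗ ♘ ♖


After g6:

♜ ♞ ♝ ♛ ♚ ♝ ♞ ♜
♟ ♟ ♟ ♟ ♟ ♟ · ♟
· · · · · · ♟ ·
· · · · · · · ·
· · ♙ · · · · ·
· · · · · · · ·
♙ ♙ · ♙ ♙ ♙ ♙ ♙
♖ ♘ ♗ ♕ ♔ ♗ ♘ ♖


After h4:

♜ ♞ ♝ ♛ ♚ ♝ ♞ ♜
♟ ♟ ♟ ♟ ♟ ♟ · ♟
· · · · · · ♟ ·
· · · · · · · ·
· · ♙ · · · · ♙
· · · · · · · ·
♙ ♙ · ♙ ♙ ♙ ♙ ·
♖ ♘ ♗ ♕ ♔ ♗ ♘ ♖


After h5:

♜ ♞ ♝ ♛ ♚ ♝ ♞ ♜
♟ ♟ ♟ ♟ ♟ ♟ · ·
· · · · · · ♟ ·
· · · · · · · ♟
· · ♙ · · · · ♙
· · · · · · · ·
♙ ♙ · ♙ ♙ ♙ ♙ ·
♖ ♘ ♗ ♕ ♔ ♗ ♘ ♖


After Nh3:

♜ ♞ ♝ ♛ ♚ ♝ ♞ ♜
♟ ♟ ♟ ♟ ♟ ♟ · ·
· · · · · · ♟ ·
· · · · · · · ♟
· · ♙ · · · · ♙
· · · · · · · ♘
♙ ♙ · ♙ ♙ ♙ ♙ ·
♖ ♘ ♗ ♕ ♔ ♗ · ♖


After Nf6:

♜ ♞ ♝ ♛ ♚ ♝ · ♜
♟ ♟ ♟ ♟ ♟ ♟ · ·
· · · · · ♞ ♟ ·
· · · · · · · ♟
· · ♙ · · · · ♙
· · · · · · · ♘
♙ ♙ · ♙ ♙ ♙ ♙ ·
♖ ♘ ♗ ♕ ♔ ♗ · ♖


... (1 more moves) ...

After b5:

♜ ♞ ♝ ♛ ♚ ♝ · ♜
♟ · ♟ ♟ ♟ ♟ · ·
· · · · · ♞ ♟ ·
· ♟ · · · · · ♟
· · ♙ · · · ♙ ♙
· · · · · · · ♘
♙ ♙ · ♙ ♙ ♙ · ·
♖ ♘ ♗ ♕ ♔ ♗ · ♖


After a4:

♜ ♞ ♝ ♛ ♚ ♝ · ♜
♟ · ♟ ♟ ♟ ♟ · ·
· · · · · ♞ ♟ ·
· ♟ · · · · · ♟
♙ · ♙ · · · ♙ ♙
· · · · · · · ♘
· ♙ · ♙ ♙ ♙ · ·
♖ ♘ ♗ ♕ ♔ ♗ · ♖



  a b c d e f g h
  ─────────────────
8│♜ ♞ ♝ ♛ ♚ ♝ · ♜│8
7│♟ · ♟ ♟ ♟ ♟ · ·│7
6│· · · · · ♞ ♟ ·│6
5│· ♟ · · · · · ♟│5
4│♙ · ♙ · · · ♙ ♙│4
3│· · · · · · · ♘│3
2│· ♙ · ♙ ♙ ♙ · ·│2
1│♖ ♘ ♗ ♕ ♔ ♗ · ♖│1
  ─────────────────
  a b c d e f g h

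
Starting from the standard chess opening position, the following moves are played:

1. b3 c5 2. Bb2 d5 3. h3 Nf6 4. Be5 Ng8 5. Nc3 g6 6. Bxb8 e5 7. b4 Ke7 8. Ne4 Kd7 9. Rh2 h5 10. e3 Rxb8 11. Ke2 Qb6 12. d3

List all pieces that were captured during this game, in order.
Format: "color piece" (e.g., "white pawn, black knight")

Tracking captures:
  Bxb8: captured black knight
  Rxb8: captured white bishop

black knight, white bishop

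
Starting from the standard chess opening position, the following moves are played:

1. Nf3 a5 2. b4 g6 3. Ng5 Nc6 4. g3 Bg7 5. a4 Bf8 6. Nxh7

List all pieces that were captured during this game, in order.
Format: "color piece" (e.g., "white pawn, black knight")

Tracking captures:
  Nxh7: captured black pawn

black pawn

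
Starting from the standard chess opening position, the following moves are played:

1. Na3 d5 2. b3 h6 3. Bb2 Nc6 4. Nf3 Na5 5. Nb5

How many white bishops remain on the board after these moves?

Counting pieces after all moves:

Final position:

  a b c d e f g h
  ─────────────────
8│♜ · ♝ ♛ ♚ ♝ ♞ ♜│8
7│♟ ♟ ♟ · ♟ ♟ ♟ ·│7
6│· · · · · · · ♟│6
5│♞ ♘ · ♟ · · · ·│5
4│· · · · · · · ·│4
3│· ♙ · · · ♘ · ·│3
2│♙ ♗ ♙ ♙ ♙ ♙ ♙ ♙│2
1│♖ · · ♕ ♔ ♗ · ♖│1
  ─────────────────
  a b c d e f g h


2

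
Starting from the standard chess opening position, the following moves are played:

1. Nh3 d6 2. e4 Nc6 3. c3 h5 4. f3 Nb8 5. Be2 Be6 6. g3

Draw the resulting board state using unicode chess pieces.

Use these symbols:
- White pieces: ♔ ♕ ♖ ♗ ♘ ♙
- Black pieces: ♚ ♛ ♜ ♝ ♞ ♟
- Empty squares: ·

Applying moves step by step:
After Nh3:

♜ ♞ ♝ ♛ ♚ ♝ ♞ ♜
♟ ♟ ♟ ♟ ♟ ♟ ♟ ♟
· · · · · · · ·
· · · · · · · ·
· · · · · · · ·
· · · · · · · ♘
♙ ♙ ♙ ♙ ♙ ♙ ♙ ♙
♖ ♘ ♗ ♕ ♔ ♗ · ♖


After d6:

♜ ♞ ♝ ♛ ♚ ♝ ♞ ♜
♟ ♟ ♟ · ♟ ♟ ♟ ♟
· · · ♟ · · · ·
· · · · · · · ·
· · · · · · · ·
· · · · · · · ♘
♙ ♙ ♙ ♙ ♙ ♙ ♙ ♙
♖ ♘ ♗ ♕ ♔ ♗ · ♖


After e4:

♜ ♞ ♝ ♛ ♚ ♝ ♞ ♜
♟ ♟ ♟ · ♟ ♟ ♟ ♟
· · · ♟ · · · ·
· · · · · · · ·
· · · · ♙ · · ·
· · · · · · · ♘
♙ ♙ ♙ ♙ · ♙ ♙ ♙
♖ ♘ ♗ ♕ ♔ ♗ · ♖


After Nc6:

♜ · ♝ ♛ ♚ ♝ ♞ ♜
♟ ♟ ♟ · ♟ ♟ ♟ ♟
· · ♞ ♟ · · · ·
· · · · · · · ·
· · · · ♙ · · ·
· · · · · · · ♘
♙ ♙ ♙ ♙ · ♙ ♙ ♙
♖ ♘ ♗ ♕ ♔ ♗ · ♖


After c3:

♜ · ♝ ♛ ♚ ♝ ♞ ♜
♟ ♟ ♟ · ♟ ♟ ♟ ♟
· · ♞ ♟ · · · ·
· · · · · · · ·
· · · · ♙ · · ·
· · ♙ · · · · ♘
♙ ♙ · ♙ · ♙ ♙ ♙
♖ ♘ ♗ ♕ ♔ ♗ · ♖


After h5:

♜ · ♝ ♛ ♚ ♝ ♞ ♜
♟ ♟ ♟ · ♟ ♟ ♟ ·
· · ♞ ♟ · · · ·
· · · · · · · ♟
· · · · ♙ · · ·
· · ♙ · · · · ♘
♙ ♙ · ♙ · ♙ ♙ ♙
♖ ♘ ♗ ♕ ♔ ♗ · ♖


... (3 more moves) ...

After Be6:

♜ ♞ · ♛ ♚ ♝ ♞ ♜
♟ ♟ ♟ · ♟ ♟ ♟ ·
· · · ♟ ♝ · · ·
· · · · · · · ♟
· · · · ♙ · · ·
· · ♙ · · ♙ · ♘
♙ ♙ · ♙ ♗ · ♙ ♙
♖ ♘ ♗ ♕ ♔ · · ♖


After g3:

♜ ♞ · ♛ ♚ ♝ ♞ ♜
♟ ♟ ♟ · ♟ ♟ ♟ ·
· · · ♟ ♝ · · ·
· · · · · · · ♟
· · · · ♙ · · ·
· · ♙ · · ♙ ♙ ♘
♙ ♙ · ♙ ♗ · · ♙
♖ ♘ ♗ ♕ ♔ · · ♖



  a b c d e f g h
  ─────────────────
8│♜ ♞ · ♛ ♚ ♝ ♞ ♜│8
7│♟ ♟ ♟ · ♟ ♟ ♟ ·│7
6│· · · ♟ ♝ · · ·│6
5│· · · · · · · ♟│5
4│· · · · ♙ · · ·│4
3│· · ♙ · · ♙ ♙ ♘│3
2│♙ ♙ · ♙ ♗ · · ♙│2
1│♖ ♘ ♗ ♕ ♔ · · ♖│1
  ─────────────────
  a b c d e f g h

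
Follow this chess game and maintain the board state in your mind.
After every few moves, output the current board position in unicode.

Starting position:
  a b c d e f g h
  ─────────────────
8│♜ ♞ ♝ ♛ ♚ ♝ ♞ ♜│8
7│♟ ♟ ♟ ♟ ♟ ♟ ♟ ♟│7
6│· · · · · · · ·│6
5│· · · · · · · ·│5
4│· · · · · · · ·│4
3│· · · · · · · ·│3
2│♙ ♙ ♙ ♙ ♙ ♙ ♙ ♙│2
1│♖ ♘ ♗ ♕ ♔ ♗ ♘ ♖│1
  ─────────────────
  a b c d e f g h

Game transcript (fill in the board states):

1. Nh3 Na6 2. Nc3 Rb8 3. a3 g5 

  a b c d e f g h
  ─────────────────
8│· ♜ ♝ ♛ ♚ ♝ ♞ ♜│8
7│♟ ♟ ♟ ♟ ♟ ♟ · ♟│7
6│♞ · · · · · · ·│6
5│· · · · · · ♟ ·│5
4│· · · · · · · ·│4
3│♙ · ♘ · · · · ♘│3
2│· ♙ ♙ ♙ ♙ ♙ ♙ ♙│2
1│♖ · ♗ ♕ ♔ ♗ · ♖│1
  ─────────────────
  a b c d e f g h

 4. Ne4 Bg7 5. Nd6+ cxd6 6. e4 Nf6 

  a b c d e f g h
  ─────────────────
8│· ♜ ♝ ♛ ♚ · · ♜│8
7│♟ ♟ · ♟ ♟ ♟ ♝ ♟│7
6│♞ · · ♟ · ♞ · ·│6
5│· · · · · · ♟ ·│5
4│· · · · ♙ · · ·│4
3│♙ · · · · · · ♘│3
2│· ♙ ♙ ♙ · ♙ ♙ ♙│2
1│♖ · ♗ ♕ ♔ ♗ · ♖│1
  ─────────────────
  a b c d e f g h

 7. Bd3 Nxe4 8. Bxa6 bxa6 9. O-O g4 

  a b c d e f g h
  ─────────────────
8│· ♜ ♝ ♛ ♚ · · ♜│8
7│♟ · · ♟ ♟ ♟ ♝ ♟│7
6│♟ · · ♟ · · · ·│6
5│· · · · · · · ·│5
4│· · · · ♞ · ♟ ·│4
3│♙ · · · · · · ♘│3
2│· ♙ ♙ ♙ · ♙ ♙ ♙│2
1│♖ · ♗ ♕ · ♖ ♔ ·│1
  ─────────────────
  a b c d e f g h

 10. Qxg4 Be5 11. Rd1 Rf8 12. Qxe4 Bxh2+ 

  a b c d e f g h
  ─────────────────
8│· ♜ ♝ ♛ ♚ ♜ · ·│8
7│♟ · · ♟ ♟ ♟ · ♟│7
6│♟ · · ♟ · · · ·│6
5│· · · · · · · ·│5
4│· · · · ♕ · · ·│4
3│♙ · · · · · · ♘│3
2│· ♙ ♙ ♙ · ♙ ♙ ♝│2
1│♖ · ♗ ♖ · · ♔ ·│1
  ─────────────────
  a b c d e f g h

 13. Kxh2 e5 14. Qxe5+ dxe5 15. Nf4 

  a b c d e f g h
  ─────────────────
8│· ♜ ♝ ♛ ♚ ♜ · ·│8
7│♟ · · ♟ · ♟ · ♟│7
6│♟ · · · · · · ·│6
5│· · · · ♟ · · ·│5
4│· · · · · ♘ · ·│4
3│♙ · · · · · · ·│3
2│· ♙ ♙ ♙ · ♙ ♙ ♔│2
1│♖ · ♗ ♖ · · · ·│1
  ─────────────────
  a b c d e f g h


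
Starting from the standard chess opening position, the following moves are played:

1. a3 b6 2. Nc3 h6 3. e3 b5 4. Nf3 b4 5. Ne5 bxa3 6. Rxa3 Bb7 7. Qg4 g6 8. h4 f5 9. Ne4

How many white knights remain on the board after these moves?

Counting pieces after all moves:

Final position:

  a b c d e f g h
  ─────────────────
8│♜ ♞ · ♛ ♚ ♝ ♞ ♜│8
7│♟ ♝ ♟ ♟ ♟ · · ·│7
6│· · · · · · ♟ ♟│6
5│· · · · ♘ ♟ · ·│5
4│· · · · ♘ · ♕ ♙│4
3│♖ · · · ♙ · · ·│3
2│· ♙ ♙ ♙ · ♙ ♙ ·│2
1│· · ♗ · ♔ ♗ · ♖│1
  ─────────────────
  a b c d e f g h


2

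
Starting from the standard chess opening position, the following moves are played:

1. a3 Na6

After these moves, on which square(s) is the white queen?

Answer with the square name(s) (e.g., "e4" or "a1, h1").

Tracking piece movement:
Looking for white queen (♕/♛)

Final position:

  a b c d e f g h
  ─────────────────
8│♜ · ♝ ♛ ♚ ♝ ♞ ♜│8
7│♟ ♟ ♟ ♟ ♟ ♟ ♟ ♟│7
6│♞ · · · · · · ·│6
5│· · · · · · · ·│5
4│· · · · · · · ·│4
3│♙ · · · · · · ·│3
2│· ♙ ♙ ♙ ♙ ♙ ♙ ♙│2
1│♖ ♘ ♗ ♕ ♔ ♗ ♘ ♖│1
  ─────────────────
  a b c d e f g h


d1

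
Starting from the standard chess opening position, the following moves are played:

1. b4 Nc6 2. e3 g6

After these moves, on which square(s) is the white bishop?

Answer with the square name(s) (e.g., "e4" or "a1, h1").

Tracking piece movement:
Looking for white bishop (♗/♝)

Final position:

  a b c d e f g h
  ─────────────────
8│♜ · ♝ ♛ ♚ ♝ ♞ ♜│8
7│♟ ♟ ♟ ♟ ♟ ♟ · ♟│7
6│· · ♞ · · · ♟ ·│6
5│· · · · · · · ·│5
4│· ♙ · · · · · ·│4
3│· · · · ♙ · · ·│3
2│♙ · ♙ ♙ · ♙ ♙ ♙│2
1│♖ ♘ ♗ ♕ ♔ ♗ ♘ ♖│1
  ─────────────────
  a b c d e f g h


c1, f1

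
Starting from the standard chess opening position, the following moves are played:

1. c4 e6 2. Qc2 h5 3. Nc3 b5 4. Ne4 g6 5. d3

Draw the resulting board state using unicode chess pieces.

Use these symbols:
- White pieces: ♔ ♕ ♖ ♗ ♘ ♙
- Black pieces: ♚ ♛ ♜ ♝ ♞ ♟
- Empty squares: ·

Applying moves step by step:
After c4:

♜ ♞ ♝ ♛ ♚ ♝ ♞ ♜
♟ ♟ ♟ ♟ ♟ ♟ ♟ ♟
· · · · · · · ·
· · · · · · · ·
· · ♙ · · · · ·
· · · · · · · ·
♙ ♙ · ♙ ♙ ♙ ♙ ♙
♖ ♘ ♗ ♕ ♔ ♗ ♘ ♖


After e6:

♜ ♞ ♝ ♛ ♚ ♝ ♞ ♜
♟ ♟ ♟ ♟ · ♟ ♟ ♟
· · · · ♟ · · ·
· · · · · · · ·
· · ♙ · · · · ·
· · · · · · · ·
♙ ♙ · ♙ ♙ ♙ ♙ ♙
♖ ♘ ♗ ♕ ♔ ♗ ♘ ♖


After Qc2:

♜ ♞ ♝ ♛ ♚ ♝ ♞ ♜
♟ ♟ ♟ ♟ · ♟ ♟ ♟
· · · · ♟ · · ·
· · · · · · · ·
· · ♙ · · · · ·
· · · · · · · ·
♙ ♙ ♕ ♙ ♙ ♙ ♙ ♙
♖ ♘ ♗ · ♔ ♗ ♘ ♖


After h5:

♜ ♞ ♝ ♛ ♚ ♝ ♞ ♜
♟ ♟ ♟ ♟ · ♟ ♟ ·
· · · · ♟ · · ·
· · · · · · · ♟
· · ♙ · · · · ·
· · · · · · · ·
♙ ♙ ♕ ♙ ♙ ♙ ♙ ♙
♖ ♘ ♗ · ♔ ♗ ♘ ♖


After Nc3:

♜ ♞ ♝ ♛ ♚ ♝ ♞ ♜
♟ ♟ ♟ ♟ · ♟ ♟ ·
· · · · ♟ · · ·
· · · · · · · ♟
· · ♙ · · · · ·
· · ♘ · · · · ·
♙ ♙ ♕ ♙ ♙ ♙ ♙ ♙
♖ · ♗ · ♔ ♗ ♘ ♖


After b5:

♜ ♞ ♝ ♛ ♚ ♝ ♞ ♜
♟ · ♟ ♟ · ♟ ♟ ·
· · · · ♟ · · ·
· ♟ · · · · · ♟
· · ♙ · · · · ·
· · ♘ · · · · ·
♙ ♙ ♕ ♙ ♙ ♙ ♙ ♙
♖ · ♗ · ♔ ♗ ♘ ♖


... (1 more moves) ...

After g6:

♜ ♞ ♝ ♛ ♚ ♝ ♞ ♜
♟ · ♟ ♟ · ♟ · ·
· · · · ♟ · ♟ ·
· ♟ · · · · · ♟
· · ♙ · ♘ · · ·
· · · · · · · ·
♙ ♙ ♕ ♙ ♙ ♙ ♙ ♙
♖ · ♗ · ♔ ♗ ♘ ♖


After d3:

♜ ♞ ♝ ♛ ♚ ♝ ♞ ♜
♟ · ♟ ♟ · ♟ · ·
· · · · ♟ · ♟ ·
· ♟ · · · · · ♟
· · ♙ · ♘ · · ·
· · · ♙ · · · ·
♙ ♙ ♕ · ♙ ♙ ♙ ♙
♖ · ♗ · ♔ ♗ ♘ ♖



  a b c d e f g h
  ─────────────────
8│♜ ♞ ♝ ♛ ♚ ♝ ♞ ♜│8
7│♟ · ♟ ♟ · ♟ · ·│7
6│· · · · ♟ · ♟ ·│6
5│· ♟ · · · · · ♟│5
4│· · ♙ · ♘ · · ·│4
3│· · · ♙ · · · ·│3
2│♙ ♙ ♕ · ♙ ♙ ♙ ♙│2
1│♖ · ♗ · ♔ ♗ ♘ ♖│1
  ─────────────────
  a b c d e f g h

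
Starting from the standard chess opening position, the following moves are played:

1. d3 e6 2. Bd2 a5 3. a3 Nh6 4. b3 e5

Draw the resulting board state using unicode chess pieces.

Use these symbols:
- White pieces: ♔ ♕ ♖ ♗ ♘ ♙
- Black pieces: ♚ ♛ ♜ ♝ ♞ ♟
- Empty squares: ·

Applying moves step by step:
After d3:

♜ ♞ ♝ ♛ ♚ ♝ ♞ ♜
♟ ♟ ♟ ♟ ♟ ♟ ♟ ♟
· · · · · · · ·
· · · · · · · ·
· · · · · · · ·
· · · ♙ · · · ·
♙ ♙ ♙ · ♙ ♙ ♙ ♙
♖ ♘ ♗ ♕ ♔ ♗ ♘ ♖


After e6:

♜ ♞ ♝ ♛ ♚ ♝ ♞ ♜
♟ ♟ ♟ ♟ · ♟ ♟ ♟
· · · · ♟ · · ·
· · · · · · · ·
· · · · · · · ·
· · · ♙ · · · ·
♙ ♙ ♙ · ♙ ♙ ♙ ♙
♖ ♘ ♗ ♕ ♔ ♗ ♘ ♖


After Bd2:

♜ ♞ ♝ ♛ ♚ ♝ ♞ ♜
♟ ♟ ♟ ♟ · ♟ ♟ ♟
· · · · ♟ · · ·
· · · · · · · ·
· · · · · · · ·
· · · ♙ · · · ·
♙ ♙ ♙ ♗ ♙ ♙ ♙ ♙
♖ ♘ · ♕ ♔ ♗ ♘ ♖


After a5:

♜ ♞ ♝ ♛ ♚ ♝ ♞ ♜
· ♟ ♟ ♟ · ♟ ♟ ♟
· · · · ♟ · · ·
♟ · · · · · · ·
· · · · · · · ·
· · · ♙ · · · ·
♙ ♙ ♙ ♗ ♙ ♙ ♙ ♙
♖ ♘ · ♕ ♔ ♗ ♘ ♖


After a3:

♜ ♞ ♝ ♛ ♚ ♝ ♞ ♜
· ♟ ♟ ♟ · ♟ ♟ ♟
· · · · ♟ · · ·
♟ · · · · · · ·
· · · · · · · ·
♙ · · ♙ · · · ·
· ♙ ♙ ♗ ♙ ♙ ♙ ♙
♖ ♘ · ♕ ♔ ♗ ♘ ♖


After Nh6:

♜ ♞ ♝ ♛ ♚ ♝ · ♜
· ♟ ♟ ♟ · ♟ ♟ ♟
· · · · ♟ · · ♞
♟ · · · · · · ·
· · · · · · · ·
♙ · · ♙ · · · ·
· ♙ ♙ ♗ ♙ ♙ ♙ ♙
♖ ♘ · ♕ ♔ ♗ ♘ ♖


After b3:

♜ ♞ ♝ ♛ ♚ ♝ · ♜
· ♟ ♟ ♟ · ♟ ♟ ♟
· · · · ♟ · · ♞
♟ · · · · · · ·
· · · · · · · ·
♙ ♙ · ♙ · · · ·
· · ♙ ♗ ♙ ♙ ♙ ♙
♖ ♘ · ♕ ♔ ♗ ♘ ♖


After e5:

♜ ♞ ♝ ♛ ♚ ♝ · ♜
· ♟ ♟ ♟ · ♟ ♟ ♟
· · · · · · · ♞
♟ · · · ♟ · · ·
· · · · · · · ·
♙ ♙ · ♙ · · · ·
· · ♙ ♗ ♙ ♙ ♙ ♙
♖ ♘ · ♕ ♔ ♗ ♘ ♖



  a b c d e f g h
  ─────────────────
8│♜ ♞ ♝ ♛ ♚ ♝ · ♜│8
7│· ♟ ♟ ♟ · ♟ ♟ ♟│7
6│· · · · · · · ♞│6
5│♟ · · · ♟ · · ·│5
4│· · · · · · · ·│4
3│♙ ♙ · ♙ · · · ·│3
2│· · ♙ ♗ ♙ ♙ ♙ ♙│2
1│♖ ♘ · ♕ ♔ ♗ ♘ ♖│1
  ─────────────────
  a b c d e f g h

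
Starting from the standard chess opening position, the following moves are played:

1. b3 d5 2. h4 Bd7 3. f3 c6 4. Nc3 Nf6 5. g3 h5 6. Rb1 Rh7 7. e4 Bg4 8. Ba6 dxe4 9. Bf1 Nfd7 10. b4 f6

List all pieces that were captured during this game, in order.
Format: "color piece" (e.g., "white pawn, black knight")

Tracking captures:
  dxe4: captured white pawn

white pawn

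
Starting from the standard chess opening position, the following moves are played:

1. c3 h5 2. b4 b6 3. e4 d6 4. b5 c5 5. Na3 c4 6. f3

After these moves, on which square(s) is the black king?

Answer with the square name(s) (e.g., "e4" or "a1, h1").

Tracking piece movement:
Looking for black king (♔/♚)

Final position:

  a b c d e f g h
  ─────────────────
8│♜ ♞ ♝ ♛ ♚ ♝ ♞ ♜│8
7│♟ · · · ♟ ♟ ♟ ·│7
6│· ♟ · ♟ · · · ·│6
5│· ♙ · · · · · ♟│5
4│· · ♟ · ♙ · · ·│4
3│♘ · ♙ · · ♙ · ·│3
2│♙ · · ♙ · · ♙ ♙│2
1│♖ · ♗ ♕ ♔ ♗ ♘ ♖│1
  ─────────────────
  a b c d e f g h


e8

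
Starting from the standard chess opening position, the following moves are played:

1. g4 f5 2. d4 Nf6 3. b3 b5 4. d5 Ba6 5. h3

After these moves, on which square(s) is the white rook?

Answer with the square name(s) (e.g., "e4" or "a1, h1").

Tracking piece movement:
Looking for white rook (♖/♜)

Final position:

  a b c d e f g h
  ─────────────────
8│♜ ♞ · ♛ ♚ ♝ · ♜│8
7│♟ · ♟ ♟ ♟ · ♟ ♟│7
6│♝ · · · · ♞ · ·│6
5│· ♟ · ♙ · ♟ · ·│5
4│· · · · · · ♙ ·│4
3│· ♙ · · · · · ♙│3
2│♙ · ♙ · ♙ ♙ · ·│2
1│♖ ♘ ♗ ♕ ♔ ♗ ♘ ♖│1
  ─────────────────
  a b c d e f g h


a1, h1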